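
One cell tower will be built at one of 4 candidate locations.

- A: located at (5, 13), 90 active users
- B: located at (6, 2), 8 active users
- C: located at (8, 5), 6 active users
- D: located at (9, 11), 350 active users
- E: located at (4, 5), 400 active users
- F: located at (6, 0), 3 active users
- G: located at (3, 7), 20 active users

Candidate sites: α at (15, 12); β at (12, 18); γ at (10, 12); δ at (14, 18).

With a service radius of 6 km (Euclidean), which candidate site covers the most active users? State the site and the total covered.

γ, covering 440

Coverage radius r = 6 km; a point is covered iff (Δx)²+(Δy)² ≤ 6² = 36.
  α (15, 12): covers {none} → 0
  β (12, 18): covers {none} → 0
  γ (10, 12): covers {A, D} → 440
  δ (14, 18): covers {none} → 0
Maximum coverage at γ: 440 active users.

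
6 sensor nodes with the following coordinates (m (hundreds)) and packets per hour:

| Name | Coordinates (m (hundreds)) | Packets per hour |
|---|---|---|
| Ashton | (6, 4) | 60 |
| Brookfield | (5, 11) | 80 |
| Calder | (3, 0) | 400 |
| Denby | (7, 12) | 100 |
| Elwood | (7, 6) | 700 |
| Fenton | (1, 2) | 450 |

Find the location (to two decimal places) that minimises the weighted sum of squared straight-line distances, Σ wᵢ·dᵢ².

The minimiser of Σwᵢ‖p−pᵢ‖² is the weighted centroid p* = (Σwᵢpᵢ)/(Σwᵢ).
Σwᵢ = 1790.
Σwᵢxᵢ = 60·6 + 80·5 + 400·3 + 100·7 + 700·7 + 450·1 = 8010.
Σwᵢyᵢ = 60·4 + 80·11 + 400·0 + 100·12 + 700·6 + 450·2 = 7420.
x* = 8010/1790 = 4.47, y* = 7420/1790 = 4.15.

(4.47, 4.15)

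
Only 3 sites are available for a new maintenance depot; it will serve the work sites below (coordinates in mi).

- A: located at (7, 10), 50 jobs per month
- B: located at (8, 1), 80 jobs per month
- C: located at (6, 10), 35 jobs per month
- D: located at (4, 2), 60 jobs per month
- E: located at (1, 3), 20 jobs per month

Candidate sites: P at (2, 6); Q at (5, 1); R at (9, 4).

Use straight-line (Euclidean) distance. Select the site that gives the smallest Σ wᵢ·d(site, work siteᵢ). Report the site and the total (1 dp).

Total weighted distance at each candidate:
  P (2, 6): total = 1474.5
  Q (5, 1): total = 1192.2
  R (9, 4): total = 1288.4
Minimum is at Q with total 1192.2 mi.

Q, total 1192.2 mi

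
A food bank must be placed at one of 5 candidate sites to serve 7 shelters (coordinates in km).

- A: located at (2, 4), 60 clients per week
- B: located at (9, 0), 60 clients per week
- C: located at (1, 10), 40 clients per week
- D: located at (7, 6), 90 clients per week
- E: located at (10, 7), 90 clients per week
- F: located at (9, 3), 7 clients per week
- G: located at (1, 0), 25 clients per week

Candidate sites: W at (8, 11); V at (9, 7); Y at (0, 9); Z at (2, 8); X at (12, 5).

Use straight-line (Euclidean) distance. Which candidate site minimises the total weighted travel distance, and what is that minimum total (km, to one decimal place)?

Total weighted distance at each candidate:
  W (8, 11): total = 2742.5
  V (9, 7): total = 1803.7
  Y (0, 9): total = 3048.7
  Z (2, 8): total = 2439.3
  X (12, 5): total = 2477.0
Minimum is at V with total 1803.7 km.

V, total 1803.7 km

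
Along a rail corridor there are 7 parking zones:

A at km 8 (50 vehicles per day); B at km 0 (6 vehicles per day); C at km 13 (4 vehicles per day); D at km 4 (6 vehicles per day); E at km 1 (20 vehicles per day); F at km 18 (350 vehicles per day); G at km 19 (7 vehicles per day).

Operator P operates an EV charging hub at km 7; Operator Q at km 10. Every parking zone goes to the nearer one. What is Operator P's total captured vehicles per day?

82

The indifferent point is the midpoint (7+10)/2 = 8.5; parking zones left of it (closer to Operator P at 7) go to Operator P, those right go to Operator Q.
  B at 0 (w=6) → Operator P
  E at 1 (w=20) → Operator P
  D at 4 (w=6) → Operator P
  A at 8 (w=50) → Operator P
  C at 13 (w=4) → Operator Q
  F at 18 (w=350) → Operator Q
  G at 19 (w=7) → Operator Q
Operator P captures 82; Operator Q captures 361.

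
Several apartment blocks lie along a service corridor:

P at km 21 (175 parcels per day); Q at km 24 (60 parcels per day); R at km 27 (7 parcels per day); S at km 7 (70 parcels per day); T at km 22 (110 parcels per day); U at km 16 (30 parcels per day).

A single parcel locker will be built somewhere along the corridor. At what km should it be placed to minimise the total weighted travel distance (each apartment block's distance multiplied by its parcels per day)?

x = 21

For a sum of weighted absolute distances on a line, the optimum is the weighted median (not the mean). Total weight W = 452; half-weight = 226.
Sort by position and accumulate weight:
  km 7 (S, w=70) → cum 70
  km 16 (U, w=30) → cum 100
  km 21 (P, w=175) → cum 275  ≥ 226 → median here
  km 22 (T, w=110) → cum 385
  km 24 (Q, w=60) → cum 445
  km 27 (R, w=7) → cum 452
Optimal location: km 21.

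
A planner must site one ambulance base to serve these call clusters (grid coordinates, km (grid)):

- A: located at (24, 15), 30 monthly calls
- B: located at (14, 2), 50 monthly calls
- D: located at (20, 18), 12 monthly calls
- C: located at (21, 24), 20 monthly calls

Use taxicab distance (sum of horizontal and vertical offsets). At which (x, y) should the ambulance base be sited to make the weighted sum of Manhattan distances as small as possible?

(20, 15)

Manhattan distance separates: Σwᵢ(|x−xᵢ|+|y−yᵢ|) = Σwᵢ|x−xᵢ| + Σwᵢ|y−yᵢ|, so x and y are optimised independently as 1-D weighted medians.
Total weight W = 112; half = 56.
x-coordinate, sorted with cumulative weight:
  x=14 (B, w=50) cum 50
  x=20 (D, w=12) cum 62  ← median
  x=21 (C, w=20) cum 82
  x=24 (A, w=30) cum 112
⇒ x* = 20
y-coordinate, sorted with cumulative weight:
  y=2 (B, w=50) cum 50
  y=15 (A, w=30) cum 80  ← median
  y=18 (D, w=12) cum 92
  y=24 (C, w=20) cum 112
⇒ y* = 15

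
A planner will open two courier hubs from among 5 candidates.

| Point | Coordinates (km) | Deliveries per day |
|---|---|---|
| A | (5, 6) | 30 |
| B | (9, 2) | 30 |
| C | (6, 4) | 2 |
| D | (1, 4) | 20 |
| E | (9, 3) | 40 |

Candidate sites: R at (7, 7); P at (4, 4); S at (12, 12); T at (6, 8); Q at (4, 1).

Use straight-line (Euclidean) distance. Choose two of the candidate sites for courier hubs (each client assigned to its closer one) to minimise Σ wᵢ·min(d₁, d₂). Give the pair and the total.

{R, P}, total 471.5

Evaluate every pair (each demand assigned to the nearer of the two):
  {R, P}: total = 471.5
  {P, Q}: total = 488.0
  {R, Q}: total = 490.1
  {P, S}: total = 496.6
  {P, T}: total = 496.6
  {T, Q}: total = 527.5
  {R, T}: total = 541.9
  {R, S}: total = 548.0
  {S, Q}: total = 613.4
  {S, T}: total = 637.6
Best pair: {R, P} with total 471.5.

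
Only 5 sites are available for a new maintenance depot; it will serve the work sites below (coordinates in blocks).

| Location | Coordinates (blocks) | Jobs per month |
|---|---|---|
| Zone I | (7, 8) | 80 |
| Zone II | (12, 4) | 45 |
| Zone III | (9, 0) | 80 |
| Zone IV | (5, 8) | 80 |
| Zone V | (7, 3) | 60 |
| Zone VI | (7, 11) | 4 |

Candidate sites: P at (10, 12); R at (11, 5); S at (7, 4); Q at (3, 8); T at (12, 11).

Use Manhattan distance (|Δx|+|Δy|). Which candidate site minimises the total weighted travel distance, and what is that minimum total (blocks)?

S, total 1593 blocks

Total weighted distance at each candidate:
  P (10, 12): total = 3506
  R (11, 5): total = 2330
  S (7, 4): total = 1593
  Q (3, 8): total = 2753
  T (12, 11): total = 3675
Minimum is at S with total 1593 blocks.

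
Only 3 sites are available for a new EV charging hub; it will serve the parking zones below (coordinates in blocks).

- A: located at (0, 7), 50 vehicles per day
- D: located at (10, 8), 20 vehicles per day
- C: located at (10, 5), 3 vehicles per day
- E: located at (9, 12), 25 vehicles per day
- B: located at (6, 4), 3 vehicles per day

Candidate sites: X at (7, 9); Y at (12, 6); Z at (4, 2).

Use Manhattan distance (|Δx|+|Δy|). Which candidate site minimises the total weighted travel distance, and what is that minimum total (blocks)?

X, total 694 blocks

Total weighted distance at each candidate:
  X (7, 9): total = 694
  Y (12, 6): total = 988
  Z (4, 2): total = 1104
Minimum is at X with total 694 blocks.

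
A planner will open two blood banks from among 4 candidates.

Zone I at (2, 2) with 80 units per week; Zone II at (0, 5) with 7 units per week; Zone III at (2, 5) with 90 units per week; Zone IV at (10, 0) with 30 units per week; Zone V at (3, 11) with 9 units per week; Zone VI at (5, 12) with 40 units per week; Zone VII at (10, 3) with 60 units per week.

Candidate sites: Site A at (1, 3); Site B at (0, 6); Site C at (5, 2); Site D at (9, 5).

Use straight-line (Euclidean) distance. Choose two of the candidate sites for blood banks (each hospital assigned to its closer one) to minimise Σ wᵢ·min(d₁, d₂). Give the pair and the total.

{Site A, Site D}, total 1013.9

Evaluate every pair (each demand assigned to the nearer of the two):
  {Site A, Site D}: total = 1013.9
  {Site B, Site D}: total = 1218.0
  {Site A, Site C}: total = 1265.7
  {Site B, Site C}: total = 1280.6
  {Site C, Site D}: total = 1348.6
  {Site A, Site B}: total = 1510.9
Best pair: {Site A, Site D} with total 1013.9.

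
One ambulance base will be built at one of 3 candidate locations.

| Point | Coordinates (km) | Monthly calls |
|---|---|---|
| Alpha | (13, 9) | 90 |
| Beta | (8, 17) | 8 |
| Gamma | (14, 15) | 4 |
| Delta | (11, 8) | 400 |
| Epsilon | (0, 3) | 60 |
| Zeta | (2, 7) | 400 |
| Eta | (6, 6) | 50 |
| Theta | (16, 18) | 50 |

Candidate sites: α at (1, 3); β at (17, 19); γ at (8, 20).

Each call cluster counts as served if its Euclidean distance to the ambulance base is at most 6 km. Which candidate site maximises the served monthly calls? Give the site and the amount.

α, covering 510

Coverage radius r = 6 km; a point is covered iff (Δx)²+(Δy)² ≤ 6² = 36.
  α (1, 3): covers {Epsilon, Zeta, Eta} → 510
  β (17, 19): covers {Gamma, Theta} → 54
  γ (8, 20): covers {Beta} → 8
Maximum coverage at α: 510 monthly calls.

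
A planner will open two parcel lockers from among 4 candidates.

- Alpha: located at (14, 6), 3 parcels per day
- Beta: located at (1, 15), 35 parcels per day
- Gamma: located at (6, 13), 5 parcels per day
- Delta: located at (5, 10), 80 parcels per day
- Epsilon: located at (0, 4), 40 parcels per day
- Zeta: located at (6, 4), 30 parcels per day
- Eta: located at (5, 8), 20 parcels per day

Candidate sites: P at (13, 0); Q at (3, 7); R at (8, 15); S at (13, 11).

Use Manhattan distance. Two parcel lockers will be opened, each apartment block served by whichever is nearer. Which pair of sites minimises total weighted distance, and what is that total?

Evaluate every pair (each demand assigned to the nearer of the two):
  {Q, R}: total = 1181
  {Q, S}: total = 1293
  {P, Q}: total = 1296
  {P, R}: total = 2136
  {R, S}: total = 2273
  {P, S}: total = 2573
Best pair: {Q, R} with total 1181.

{Q, R}, total 1181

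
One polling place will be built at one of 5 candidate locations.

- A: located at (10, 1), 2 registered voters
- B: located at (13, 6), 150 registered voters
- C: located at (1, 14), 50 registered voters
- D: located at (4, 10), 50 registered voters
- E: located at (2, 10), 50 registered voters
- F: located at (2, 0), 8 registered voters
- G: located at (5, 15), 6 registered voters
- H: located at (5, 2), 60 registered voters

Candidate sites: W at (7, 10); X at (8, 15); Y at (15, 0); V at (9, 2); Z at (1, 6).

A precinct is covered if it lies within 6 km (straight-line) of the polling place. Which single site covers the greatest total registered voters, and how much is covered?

Coverage radius r = 6 km; a point is covered iff (Δx)²+(Δy)² ≤ 6² = 36.
  W (7, 10): covers {D, E, G} → 106
  X (8, 15): covers {G} → 6
  Y (15, 0): covers {A} → 2
  V (9, 2): covers {A, B, H} → 212
  Z (1, 6): covers {D, E, H} → 160
Maximum coverage at V: 212 registered voters.

V, covering 212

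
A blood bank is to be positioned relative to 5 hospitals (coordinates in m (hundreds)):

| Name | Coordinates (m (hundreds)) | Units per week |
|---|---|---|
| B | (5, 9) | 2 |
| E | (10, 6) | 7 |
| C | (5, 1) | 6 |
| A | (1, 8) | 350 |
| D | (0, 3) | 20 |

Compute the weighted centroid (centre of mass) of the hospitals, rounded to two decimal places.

The minimiser of Σwᵢ‖p−pᵢ‖² is the weighted centroid p* = (Σwᵢpᵢ)/(Σwᵢ).
Σwᵢ = 385.
Σwᵢxᵢ = 2·5 + 7·10 + 6·5 + 350·1 + 20·0 = 460.
Σwᵢyᵢ = 2·9 + 7·6 + 6·1 + 350·8 + 20·3 = 2926.
x* = 460/385 = 1.19, y* = 2926/385 = 7.60.

(1.19, 7.60)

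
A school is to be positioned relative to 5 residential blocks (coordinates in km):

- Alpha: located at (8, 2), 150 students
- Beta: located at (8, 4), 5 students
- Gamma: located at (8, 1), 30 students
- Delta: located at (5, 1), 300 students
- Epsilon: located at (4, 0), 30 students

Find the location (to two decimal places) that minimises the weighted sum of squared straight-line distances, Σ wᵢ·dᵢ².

(6.02, 1.26)

The minimiser of Σwᵢ‖p−pᵢ‖² is the weighted centroid p* = (Σwᵢpᵢ)/(Σwᵢ).
Σwᵢ = 515.
Σwᵢxᵢ = 150·8 + 5·8 + 30·8 + 300·5 + 30·4 = 3100.
Σwᵢyᵢ = 150·2 + 5·4 + 30·1 + 300·1 + 30·0 = 650.
x* = 3100/515 = 6.02, y* = 650/515 = 1.26.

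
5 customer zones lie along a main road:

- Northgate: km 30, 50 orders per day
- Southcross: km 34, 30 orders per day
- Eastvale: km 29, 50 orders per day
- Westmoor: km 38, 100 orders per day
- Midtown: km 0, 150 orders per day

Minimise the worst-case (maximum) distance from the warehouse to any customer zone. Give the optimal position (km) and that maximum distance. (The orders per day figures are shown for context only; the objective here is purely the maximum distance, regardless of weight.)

The 1-center on a line is the midpoint of the two extreme points: leftmost at 0, rightmost at 38.
Optimal location = (0 + 38)/2 = 19; maximum distance = (38 − 0)/2 = 19.

location 19, max distance 19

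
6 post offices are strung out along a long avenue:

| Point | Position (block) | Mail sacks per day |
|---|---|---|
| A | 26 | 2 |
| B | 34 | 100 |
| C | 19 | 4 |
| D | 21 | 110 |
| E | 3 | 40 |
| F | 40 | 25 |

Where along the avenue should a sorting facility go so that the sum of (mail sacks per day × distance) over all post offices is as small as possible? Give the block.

x = 21

For a sum of weighted absolute distances on a line, the optimum is the weighted median (not the mean). Total weight W = 281; half-weight = 140.5.
Sort by position and accumulate weight:
  block 3 (E, w=40) → cum 40
  block 19 (C, w=4) → cum 44
  block 21 (D, w=110) → cum 154  ≥ 140.5 → median here
  block 26 (A, w=2) → cum 156
  block 34 (B, w=100) → cum 256
  block 40 (F, w=25) → cum 281
Optimal location: block 21.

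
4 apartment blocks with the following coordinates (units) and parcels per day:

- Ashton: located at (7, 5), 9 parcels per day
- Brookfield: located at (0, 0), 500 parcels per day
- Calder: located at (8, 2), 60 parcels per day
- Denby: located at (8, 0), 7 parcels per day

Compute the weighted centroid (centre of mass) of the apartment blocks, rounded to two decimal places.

(1.04, 0.29)

The minimiser of Σwᵢ‖p−pᵢ‖² is the weighted centroid p* = (Σwᵢpᵢ)/(Σwᵢ).
Σwᵢ = 576.
Σwᵢxᵢ = 9·7 + 500·0 + 60·8 + 7·8 = 599.
Σwᵢyᵢ = 9·5 + 500·0 + 60·2 + 7·0 = 165.
x* = 599/576 = 1.04, y* = 165/576 = 0.29.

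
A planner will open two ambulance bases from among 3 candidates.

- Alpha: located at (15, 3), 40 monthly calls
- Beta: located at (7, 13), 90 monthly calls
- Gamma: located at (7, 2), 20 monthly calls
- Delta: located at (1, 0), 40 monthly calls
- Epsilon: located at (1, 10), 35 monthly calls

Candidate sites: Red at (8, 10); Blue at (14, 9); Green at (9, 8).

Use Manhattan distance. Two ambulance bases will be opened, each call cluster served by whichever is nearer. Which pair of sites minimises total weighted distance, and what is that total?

{Red, Blue}, total 1745

Evaluate every pair (each demand assigned to the nearer of the two):
  {Red, Blue}: total = 1745
  {Red, Green}: total = 1845
  {Blue, Green}: total = 2060
Best pair: {Red, Blue} with total 1745.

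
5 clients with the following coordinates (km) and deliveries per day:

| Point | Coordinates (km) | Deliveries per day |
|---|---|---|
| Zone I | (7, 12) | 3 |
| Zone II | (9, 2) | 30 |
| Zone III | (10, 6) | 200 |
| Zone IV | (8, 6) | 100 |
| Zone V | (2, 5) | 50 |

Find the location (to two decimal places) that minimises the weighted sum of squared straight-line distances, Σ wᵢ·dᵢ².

The minimiser of Σwᵢ‖p−pᵢ‖² is the weighted centroid p* = (Σwᵢpᵢ)/(Σwᵢ).
Σwᵢ = 383.
Σwᵢxᵢ = 3·7 + 30·9 + 200·10 + 100·8 + 50·2 = 3191.
Σwᵢyᵢ = 3·12 + 30·2 + 200·6 + 100·6 + 50·5 = 2146.
x* = 3191/383 = 8.33, y* = 2146/383 = 5.60.

(8.33, 5.60)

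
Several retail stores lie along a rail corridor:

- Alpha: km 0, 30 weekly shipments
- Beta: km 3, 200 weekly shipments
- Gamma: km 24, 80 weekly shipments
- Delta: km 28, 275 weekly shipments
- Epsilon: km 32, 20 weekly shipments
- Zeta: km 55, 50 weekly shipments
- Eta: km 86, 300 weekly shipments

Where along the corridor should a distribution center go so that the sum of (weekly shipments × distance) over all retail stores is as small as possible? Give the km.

For a sum of weighted absolute distances on a line, the optimum is the weighted median (not the mean). Total weight W = 955; half-weight = 477.5.
Sort by position and accumulate weight:
  km 0 (Alpha, w=30) → cum 30
  km 3 (Beta, w=200) → cum 230
  km 24 (Gamma, w=80) → cum 310
  km 28 (Delta, w=275) → cum 585  ≥ 477.5 → median here
  km 32 (Epsilon, w=20) → cum 605
  km 55 (Zeta, w=50) → cum 655
  km 86 (Eta, w=300) → cum 955
Optimal location: km 28.

x = 28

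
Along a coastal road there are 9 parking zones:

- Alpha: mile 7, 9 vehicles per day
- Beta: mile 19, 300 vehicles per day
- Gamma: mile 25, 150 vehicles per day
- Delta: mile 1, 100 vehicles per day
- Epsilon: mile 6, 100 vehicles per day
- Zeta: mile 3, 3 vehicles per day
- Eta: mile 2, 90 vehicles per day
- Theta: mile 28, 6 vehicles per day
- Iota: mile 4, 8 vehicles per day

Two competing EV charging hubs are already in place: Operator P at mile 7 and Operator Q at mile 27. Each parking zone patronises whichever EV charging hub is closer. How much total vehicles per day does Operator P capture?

The indifferent point is the midpoint (7+27)/2 = 17; parking zones left of it (closer to Operator P at 7) go to Operator P, those right go to Operator Q.
  Delta at 1 (w=100) → Operator P
  Eta at 2 (w=90) → Operator P
  Zeta at 3 (w=3) → Operator P
  Iota at 4 (w=8) → Operator P
  Epsilon at 6 (w=100) → Operator P
  Alpha at 7 (w=9) → Operator P
  Beta at 19 (w=300) → Operator Q
  Gamma at 25 (w=150) → Operator Q
  Theta at 28 (w=6) → Operator Q
Operator P captures 310; Operator Q captures 456.

310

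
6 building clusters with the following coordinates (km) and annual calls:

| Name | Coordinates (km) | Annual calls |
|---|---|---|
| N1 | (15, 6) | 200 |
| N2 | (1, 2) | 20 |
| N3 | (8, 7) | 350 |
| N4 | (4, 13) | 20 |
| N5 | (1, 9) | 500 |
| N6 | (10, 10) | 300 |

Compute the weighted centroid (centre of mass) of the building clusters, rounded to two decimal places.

The minimiser of Σwᵢ‖p−pᵢ‖² is the weighted centroid p* = (Σwᵢpᵢ)/(Σwᵢ).
Σwᵢ = 1390.
Σwᵢxᵢ = 200·15 + 20·1 + 350·8 + 20·4 + 500·1 + 300·10 = 9400.
Σwᵢyᵢ = 200·6 + 20·2 + 350·7 + 20·13 + 500·9 + 300·10 = 11450.
x* = 9400/1390 = 6.76, y* = 11450/1390 = 8.24.

(6.76, 8.24)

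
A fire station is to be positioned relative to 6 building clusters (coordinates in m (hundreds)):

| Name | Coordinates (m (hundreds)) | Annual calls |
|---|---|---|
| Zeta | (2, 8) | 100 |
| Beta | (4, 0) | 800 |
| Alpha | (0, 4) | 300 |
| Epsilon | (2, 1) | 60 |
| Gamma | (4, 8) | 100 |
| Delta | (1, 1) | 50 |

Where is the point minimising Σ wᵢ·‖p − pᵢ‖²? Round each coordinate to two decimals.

The minimiser of Σwᵢ‖p−pᵢ‖² is the weighted centroid p* = (Σwᵢpᵢ)/(Σwᵢ).
Σwᵢ = 1410.
Σwᵢxᵢ = 100·2 + 800·4 + 300·0 + 60·2 + 100·4 + 50·1 = 3970.
Σwᵢyᵢ = 100·8 + 800·0 + 300·4 + 60·1 + 100·8 + 50·1 = 2910.
x* = 3970/1410 = 2.82, y* = 2910/1410 = 2.06.

(2.82, 2.06)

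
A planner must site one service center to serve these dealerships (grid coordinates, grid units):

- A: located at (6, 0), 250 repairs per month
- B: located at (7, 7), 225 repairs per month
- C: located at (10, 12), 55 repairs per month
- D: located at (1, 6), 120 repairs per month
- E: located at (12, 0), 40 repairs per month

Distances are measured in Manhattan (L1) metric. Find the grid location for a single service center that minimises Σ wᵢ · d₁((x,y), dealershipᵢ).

(6, 6)

Manhattan distance separates: Σwᵢ(|x−xᵢ|+|y−yᵢ|) = Σwᵢ|x−xᵢ| + Σwᵢ|y−yᵢ|, so x and y are optimised independently as 1-D weighted medians.
Total weight W = 690; half = 345.
x-coordinate, sorted with cumulative weight:
  x=1 (D, w=120) cum 120
  x=6 (A, w=250) cum 370  ← median
  x=7 (B, w=225) cum 595
  x=10 (C, w=55) cum 650
  x=12 (E, w=40) cum 690
⇒ x* = 6
y-coordinate, sorted with cumulative weight:
  y=0 (A, w=250) cum 250
  y=0 (E, w=40) cum 290
  y=6 (D, w=120) cum 410  ← median
  y=7 (B, w=225) cum 635
  y=12 (C, w=55) cum 690
⇒ y* = 6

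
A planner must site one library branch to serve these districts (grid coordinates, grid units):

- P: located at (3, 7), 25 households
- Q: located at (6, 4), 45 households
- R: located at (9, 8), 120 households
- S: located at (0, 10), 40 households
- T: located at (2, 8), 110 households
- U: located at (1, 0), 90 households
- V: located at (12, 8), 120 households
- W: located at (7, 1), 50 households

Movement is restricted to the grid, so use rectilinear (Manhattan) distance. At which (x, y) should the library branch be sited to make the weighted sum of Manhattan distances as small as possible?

(6, 8)

Manhattan distance separates: Σwᵢ(|x−xᵢ|+|y−yᵢ|) = Σwᵢ|x−xᵢ| + Σwᵢ|y−yᵢ|, so x and y are optimised independently as 1-D weighted medians.
Total weight W = 600; half = 300.
x-coordinate, sorted with cumulative weight:
  x=0 (S, w=40) cum 40
  x=1 (U, w=90) cum 130
  x=2 (T, w=110) cum 240
  x=3 (P, w=25) cum 265
  x=6 (Q, w=45) cum 310  ← median
  x=7 (W, w=50) cum 360
  x=9 (R, w=120) cum 480
  x=12 (V, w=120) cum 600
⇒ x* = 6
y-coordinate, sorted with cumulative weight:
  y=0 (U, w=90) cum 90
  y=1 (W, w=50) cum 140
  y=4 (Q, w=45) cum 185
  y=7 (P, w=25) cum 210
  y=8 (R, w=120) cum 330  ← median
  y=8 (T, w=110) cum 440
  y=8 (V, w=120) cum 560
  y=10 (S, w=40) cum 600
⇒ y* = 8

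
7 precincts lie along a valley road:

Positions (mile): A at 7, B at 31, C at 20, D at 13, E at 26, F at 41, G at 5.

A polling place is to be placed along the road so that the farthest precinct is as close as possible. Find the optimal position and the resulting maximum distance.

location 23, max distance 18

The 1-center on a line is the midpoint of the two extreme points: leftmost at 5, rightmost at 41.
Optimal location = (5 + 41)/2 = 23; maximum distance = (41 − 5)/2 = 18.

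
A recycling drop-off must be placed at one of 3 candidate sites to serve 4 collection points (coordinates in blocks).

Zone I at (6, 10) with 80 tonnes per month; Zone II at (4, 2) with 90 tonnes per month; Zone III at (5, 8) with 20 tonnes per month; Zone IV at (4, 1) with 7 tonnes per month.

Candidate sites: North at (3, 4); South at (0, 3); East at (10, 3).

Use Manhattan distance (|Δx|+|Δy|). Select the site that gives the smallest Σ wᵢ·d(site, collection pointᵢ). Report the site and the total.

North, total 1138 blocks

Total weighted distance at each candidate:
  North (3, 4): total = 1138
  South (0, 3): total = 1732
  East (10, 3): total = 1766
Minimum is at North with total 1138 blocks.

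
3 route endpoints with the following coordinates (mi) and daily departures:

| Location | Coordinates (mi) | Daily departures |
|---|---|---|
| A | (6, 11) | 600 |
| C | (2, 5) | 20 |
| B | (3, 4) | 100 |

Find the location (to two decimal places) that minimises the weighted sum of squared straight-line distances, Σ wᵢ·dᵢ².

(5.47, 9.86)

The minimiser of Σwᵢ‖p−pᵢ‖² is the weighted centroid p* = (Σwᵢpᵢ)/(Σwᵢ).
Σwᵢ = 720.
Σwᵢxᵢ = 600·6 + 20·2 + 100·3 = 3940.
Σwᵢyᵢ = 600·11 + 20·5 + 100·4 = 7100.
x* = 3940/720 = 5.47, y* = 7100/720 = 9.86.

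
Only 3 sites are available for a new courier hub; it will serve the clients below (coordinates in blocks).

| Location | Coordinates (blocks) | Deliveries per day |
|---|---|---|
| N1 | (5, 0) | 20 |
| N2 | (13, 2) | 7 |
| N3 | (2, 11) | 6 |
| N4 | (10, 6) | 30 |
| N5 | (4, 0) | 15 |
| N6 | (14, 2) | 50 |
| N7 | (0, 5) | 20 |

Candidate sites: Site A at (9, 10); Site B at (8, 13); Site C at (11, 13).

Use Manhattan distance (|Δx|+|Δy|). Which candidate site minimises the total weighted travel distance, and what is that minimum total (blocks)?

Total weighted distance at each candidate:
  Site A (9, 10): total = 1717
  Site B (8, 13): total = 2175
  Site C (11, 13): total = 2157
Minimum is at Site A with total 1717 blocks.

Site A, total 1717 blocks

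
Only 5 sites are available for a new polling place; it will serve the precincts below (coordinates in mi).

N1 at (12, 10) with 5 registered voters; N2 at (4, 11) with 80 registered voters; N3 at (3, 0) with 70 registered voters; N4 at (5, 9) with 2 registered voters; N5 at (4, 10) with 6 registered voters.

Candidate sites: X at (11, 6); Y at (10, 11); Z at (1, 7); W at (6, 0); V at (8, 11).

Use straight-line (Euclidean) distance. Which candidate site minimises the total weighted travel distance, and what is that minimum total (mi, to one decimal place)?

Total weighted distance at each candidate:
  X (11, 6): total = 1470.6
  Y (10, 11): total = 1451.1
  Z (1, 7): total = 1001.0
  W (6, 0): total = 1242.0
  V (8, 11): total = 1218.4
Minimum is at Z with total 1001.0 mi.

Z, total 1001.0 mi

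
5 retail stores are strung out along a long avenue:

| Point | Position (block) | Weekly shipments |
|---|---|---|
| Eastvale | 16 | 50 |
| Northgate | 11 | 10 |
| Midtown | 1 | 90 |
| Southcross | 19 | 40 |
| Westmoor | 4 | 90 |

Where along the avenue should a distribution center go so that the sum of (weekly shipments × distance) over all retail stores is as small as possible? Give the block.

For a sum of weighted absolute distances on a line, the optimum is the weighted median (not the mean). Total weight W = 280; half-weight = 140.
Sort by position and accumulate weight:
  block 1 (Midtown, w=90) → cum 90
  block 4 (Westmoor, w=90) → cum 180  ≥ 140 → median here
  block 11 (Northgate, w=10) → cum 190
  block 16 (Eastvale, w=50) → cum 240
  block 19 (Southcross, w=40) → cum 280
Optimal location: block 4.

x = 4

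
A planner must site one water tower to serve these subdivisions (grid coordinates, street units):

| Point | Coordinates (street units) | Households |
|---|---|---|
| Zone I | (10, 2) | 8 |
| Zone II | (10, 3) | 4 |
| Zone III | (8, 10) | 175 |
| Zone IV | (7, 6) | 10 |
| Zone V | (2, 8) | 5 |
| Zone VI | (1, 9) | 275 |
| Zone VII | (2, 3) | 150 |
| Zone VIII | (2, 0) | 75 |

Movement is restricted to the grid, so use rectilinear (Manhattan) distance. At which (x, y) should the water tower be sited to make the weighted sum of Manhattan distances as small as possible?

Manhattan distance separates: Σwᵢ(|x−xᵢ|+|y−yᵢ|) = Σwᵢ|x−xᵢ| + Σwᵢ|y−yᵢ|, so x and y are optimised independently as 1-D weighted medians.
Total weight W = 702; half = 351.
x-coordinate, sorted with cumulative weight:
  x=1 (Zone VI, w=275) cum 275
  x=2 (Zone V, w=5) cum 280
  x=2 (Zone VII, w=150) cum 430  ← median
  x=2 (Zone VIII, w=75) cum 505
  x=7 (Zone IV, w=10) cum 515
  x=8 (Zone III, w=175) cum 690
  x=10 (Zone I, w=8) cum 698
  x=10 (Zone II, w=4) cum 702
⇒ x* = 2
y-coordinate, sorted with cumulative weight:
  y=0 (Zone VIII, w=75) cum 75
  y=2 (Zone I, w=8) cum 83
  y=3 (Zone II, w=4) cum 87
  y=3 (Zone VII, w=150) cum 237
  y=6 (Zone IV, w=10) cum 247
  y=8 (Zone V, w=5) cum 252
  y=9 (Zone VI, w=275) cum 527  ← median
  y=10 (Zone III, w=175) cum 702
⇒ y* = 9

(2, 9)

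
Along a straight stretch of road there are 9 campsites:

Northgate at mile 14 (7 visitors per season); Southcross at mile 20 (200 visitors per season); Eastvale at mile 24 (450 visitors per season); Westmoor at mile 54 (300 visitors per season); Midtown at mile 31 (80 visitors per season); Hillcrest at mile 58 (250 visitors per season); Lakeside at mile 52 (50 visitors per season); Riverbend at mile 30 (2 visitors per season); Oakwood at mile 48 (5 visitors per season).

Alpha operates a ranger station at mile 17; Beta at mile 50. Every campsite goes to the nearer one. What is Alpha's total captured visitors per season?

The indifferent point is the midpoint (17+50)/2 = 33.5; campsites left of it (closer to Alpha at 17) go to Alpha, those right go to Beta.
  Northgate at 14 (w=7) → Alpha
  Southcross at 20 (w=200) → Alpha
  Eastvale at 24 (w=450) → Alpha
  Riverbend at 30 (w=2) → Alpha
  Midtown at 31 (w=80) → Alpha
  Oakwood at 48 (w=5) → Beta
  Lakeside at 52 (w=50) → Beta
  Westmoor at 54 (w=300) → Beta
  Hillcrest at 58 (w=250) → Beta
Alpha captures 739; Beta captures 605.

739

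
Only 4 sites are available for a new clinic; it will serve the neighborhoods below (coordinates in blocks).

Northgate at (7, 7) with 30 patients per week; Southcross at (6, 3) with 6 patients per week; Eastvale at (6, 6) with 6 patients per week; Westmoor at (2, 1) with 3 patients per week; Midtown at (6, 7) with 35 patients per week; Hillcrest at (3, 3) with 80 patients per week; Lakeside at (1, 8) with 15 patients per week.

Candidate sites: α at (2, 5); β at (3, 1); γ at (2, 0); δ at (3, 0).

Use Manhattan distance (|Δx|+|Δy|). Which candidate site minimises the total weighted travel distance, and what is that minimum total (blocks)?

Total weighted distance at each candidate:
  α (2, 5): total = 798
  β (3, 1): total = 991
  γ (2, 0): total = 1305
  δ (3, 0): total = 1166
Minimum is at α with total 798 blocks.

α, total 798 blocks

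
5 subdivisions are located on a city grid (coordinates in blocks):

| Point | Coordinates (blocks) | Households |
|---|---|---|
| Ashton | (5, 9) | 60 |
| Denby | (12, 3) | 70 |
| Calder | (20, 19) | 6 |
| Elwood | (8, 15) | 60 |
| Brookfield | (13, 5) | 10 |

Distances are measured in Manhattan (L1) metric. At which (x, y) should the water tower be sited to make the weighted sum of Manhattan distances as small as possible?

(8, 9)

Manhattan distance separates: Σwᵢ(|x−xᵢ|+|y−yᵢ|) = Σwᵢ|x−xᵢ| + Σwᵢ|y−yᵢ|, so x and y are optimised independently as 1-D weighted medians.
Total weight W = 206; half = 103.
x-coordinate, sorted with cumulative weight:
  x=5 (Ashton, w=60) cum 60
  x=8 (Elwood, w=60) cum 120  ← median
  x=12 (Denby, w=70) cum 190
  x=13 (Brookfield, w=10) cum 200
  x=20 (Calder, w=6) cum 206
⇒ x* = 8
y-coordinate, sorted with cumulative weight:
  y=3 (Denby, w=70) cum 70
  y=5 (Brookfield, w=10) cum 80
  y=9 (Ashton, w=60) cum 140  ← median
  y=15 (Elwood, w=60) cum 200
  y=19 (Calder, w=6) cum 206
⇒ y* = 9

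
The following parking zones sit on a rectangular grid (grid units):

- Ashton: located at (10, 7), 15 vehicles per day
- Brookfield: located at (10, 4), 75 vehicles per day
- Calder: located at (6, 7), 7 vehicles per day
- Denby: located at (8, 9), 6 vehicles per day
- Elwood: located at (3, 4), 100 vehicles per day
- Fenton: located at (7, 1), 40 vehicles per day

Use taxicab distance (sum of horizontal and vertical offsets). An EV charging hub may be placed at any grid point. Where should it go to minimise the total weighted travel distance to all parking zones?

(7, 4)

Manhattan distance separates: Σwᵢ(|x−xᵢ|+|y−yᵢ|) = Σwᵢ|x−xᵢ| + Σwᵢ|y−yᵢ|, so x and y are optimised independently as 1-D weighted medians.
Total weight W = 243; half = 121.5.
x-coordinate, sorted with cumulative weight:
  x=3 (Elwood, w=100) cum 100
  x=6 (Calder, w=7) cum 107
  x=7 (Fenton, w=40) cum 147  ← median
  x=8 (Denby, w=6) cum 153
  x=10 (Ashton, w=15) cum 168
  x=10 (Brookfield, w=75) cum 243
⇒ x* = 7
y-coordinate, sorted with cumulative weight:
  y=1 (Fenton, w=40) cum 40
  y=4 (Brookfield, w=75) cum 115
  y=4 (Elwood, w=100) cum 215  ← median
  y=7 (Ashton, w=15) cum 230
  y=7 (Calder, w=7) cum 237
  y=9 (Denby, w=6) cum 243
⇒ y* = 4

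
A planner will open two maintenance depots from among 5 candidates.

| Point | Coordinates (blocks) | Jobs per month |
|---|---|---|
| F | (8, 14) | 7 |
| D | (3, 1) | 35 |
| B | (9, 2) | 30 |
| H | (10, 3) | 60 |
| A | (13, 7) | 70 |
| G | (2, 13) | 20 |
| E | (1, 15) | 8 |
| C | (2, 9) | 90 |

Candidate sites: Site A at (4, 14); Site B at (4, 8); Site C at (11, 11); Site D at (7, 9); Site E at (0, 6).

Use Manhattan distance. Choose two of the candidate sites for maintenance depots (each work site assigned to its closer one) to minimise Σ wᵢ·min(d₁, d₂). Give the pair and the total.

{Site B, Site C}, total 2102

Evaluate every pair (each demand assigned to the nearer of the two):
  {Site B, Site C}: total = 2102
  {Site B, Site D}: total = 2182
  {Site C, Site E}: total = 2322
  {Site A, Site B}: total = 2360
  {Site A, Site D}: total = 2360
  {Site D, Site E}: total = 2402
  {Site C, Site D}: total = 2418
  {Site A, Site C}: total = 2530
  {Site B, Site E}: total = 2530
  {Site A, Site E}: total = 3000
Best pair: {Site B, Site C} with total 2102.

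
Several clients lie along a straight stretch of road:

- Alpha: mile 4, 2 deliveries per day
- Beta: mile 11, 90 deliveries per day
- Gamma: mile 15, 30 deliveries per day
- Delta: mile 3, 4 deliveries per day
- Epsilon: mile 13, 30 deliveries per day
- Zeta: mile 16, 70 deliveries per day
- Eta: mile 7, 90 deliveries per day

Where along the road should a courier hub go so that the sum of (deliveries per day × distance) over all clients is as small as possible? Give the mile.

x = 11

For a sum of weighted absolute distances on a line, the optimum is the weighted median (not the mean). Total weight W = 316; half-weight = 158.
Sort by position and accumulate weight:
  mile 3 (Delta, w=4) → cum 4
  mile 4 (Alpha, w=2) → cum 6
  mile 7 (Eta, w=90) → cum 96
  mile 11 (Beta, w=90) → cum 186  ≥ 158 → median here
  mile 13 (Epsilon, w=30) → cum 216
  mile 15 (Gamma, w=30) → cum 246
  mile 16 (Zeta, w=70) → cum 316
Optimal location: mile 11.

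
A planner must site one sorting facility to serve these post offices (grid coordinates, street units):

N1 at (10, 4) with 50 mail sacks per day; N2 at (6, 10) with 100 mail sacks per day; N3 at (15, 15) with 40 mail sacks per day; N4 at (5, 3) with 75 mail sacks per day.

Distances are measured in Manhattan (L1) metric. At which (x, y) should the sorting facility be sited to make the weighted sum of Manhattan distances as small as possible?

(6, 10)

Manhattan distance separates: Σwᵢ(|x−xᵢ|+|y−yᵢ|) = Σwᵢ|x−xᵢ| + Σwᵢ|y−yᵢ|, so x and y are optimised independently as 1-D weighted medians.
Total weight W = 265; half = 132.5.
x-coordinate, sorted with cumulative weight:
  x=5 (N4, w=75) cum 75
  x=6 (N2, w=100) cum 175  ← median
  x=10 (N1, w=50) cum 225
  x=15 (N3, w=40) cum 265
⇒ x* = 6
y-coordinate, sorted with cumulative weight:
  y=3 (N4, w=75) cum 75
  y=4 (N1, w=50) cum 125
  y=10 (N2, w=100) cum 225  ← median
  y=15 (N3, w=40) cum 265
⇒ y* = 10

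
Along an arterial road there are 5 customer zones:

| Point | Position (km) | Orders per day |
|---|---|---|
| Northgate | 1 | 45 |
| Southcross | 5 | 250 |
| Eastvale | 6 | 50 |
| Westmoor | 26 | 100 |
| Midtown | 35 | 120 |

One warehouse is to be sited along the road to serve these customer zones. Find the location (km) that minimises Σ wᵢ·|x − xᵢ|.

For a sum of weighted absolute distances on a line, the optimum is the weighted median (not the mean). Total weight W = 565; half-weight = 282.5.
Sort by position and accumulate weight:
  km 1 (Northgate, w=45) → cum 45
  km 5 (Southcross, w=250) → cum 295  ≥ 282.5 → median here
  km 6 (Eastvale, w=50) → cum 345
  km 26 (Westmoor, w=100) → cum 445
  km 35 (Midtown, w=120) → cum 565
Optimal location: km 5.

x = 5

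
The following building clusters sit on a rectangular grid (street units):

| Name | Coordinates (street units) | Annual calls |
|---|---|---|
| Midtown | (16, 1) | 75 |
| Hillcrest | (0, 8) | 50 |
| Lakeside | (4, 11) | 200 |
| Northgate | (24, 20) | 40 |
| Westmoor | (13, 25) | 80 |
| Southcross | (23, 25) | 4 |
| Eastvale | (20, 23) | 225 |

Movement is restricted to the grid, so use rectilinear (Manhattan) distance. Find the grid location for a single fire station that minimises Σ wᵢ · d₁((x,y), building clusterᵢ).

Manhattan distance separates: Σwᵢ(|x−xᵢ|+|y−yᵢ|) = Σwᵢ|x−xᵢ| + Σwᵢ|y−yᵢ|, so x and y are optimised independently as 1-D weighted medians.
Total weight W = 674; half = 337.
x-coordinate, sorted with cumulative weight:
  x=0 (Hillcrest, w=50) cum 50
  x=4 (Lakeside, w=200) cum 250
  x=13 (Westmoor, w=80) cum 330
  x=16 (Midtown, w=75) cum 405  ← median
  x=20 (Eastvale, w=225) cum 630
  x=23 (Southcross, w=4) cum 634
  x=24 (Northgate, w=40) cum 674
⇒ x* = 16
y-coordinate, sorted with cumulative weight:
  y=1 (Midtown, w=75) cum 75
  y=8 (Hillcrest, w=50) cum 125
  y=11 (Lakeside, w=200) cum 325
  y=20 (Northgate, w=40) cum 365  ← median
  y=23 (Eastvale, w=225) cum 590
  y=25 (Westmoor, w=80) cum 670
  y=25 (Southcross, w=4) cum 674
⇒ y* = 20

(16, 20)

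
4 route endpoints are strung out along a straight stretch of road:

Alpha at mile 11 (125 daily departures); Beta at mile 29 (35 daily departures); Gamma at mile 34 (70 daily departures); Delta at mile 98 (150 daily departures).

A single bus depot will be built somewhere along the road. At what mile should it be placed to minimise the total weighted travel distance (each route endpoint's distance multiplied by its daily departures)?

For a sum of weighted absolute distances on a line, the optimum is the weighted median (not the mean). Total weight W = 380; half-weight = 190.
Sort by position and accumulate weight:
  mile 11 (Alpha, w=125) → cum 125
  mile 29 (Beta, w=35) → cum 160
  mile 34 (Gamma, w=70) → cum 230  ≥ 190 → median here
  mile 98 (Delta, w=150) → cum 380
Optimal location: mile 34.

x = 34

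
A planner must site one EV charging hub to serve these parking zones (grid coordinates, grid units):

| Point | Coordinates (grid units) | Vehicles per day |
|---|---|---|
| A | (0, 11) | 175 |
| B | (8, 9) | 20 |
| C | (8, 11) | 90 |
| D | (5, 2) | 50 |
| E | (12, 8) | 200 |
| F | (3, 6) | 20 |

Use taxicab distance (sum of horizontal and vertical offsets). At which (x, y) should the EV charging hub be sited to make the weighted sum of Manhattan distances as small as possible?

Manhattan distance separates: Σwᵢ(|x−xᵢ|+|y−yᵢ|) = Σwᵢ|x−xᵢ| + Σwᵢ|y−yᵢ|, so x and y are optimised independently as 1-D weighted medians.
Total weight W = 555; half = 277.5.
x-coordinate, sorted with cumulative weight:
  x=0 (A, w=175) cum 175
  x=3 (F, w=20) cum 195
  x=5 (D, w=50) cum 245
  x=8 (B, w=20) cum 265
  x=8 (C, w=90) cum 355  ← median
  x=12 (E, w=200) cum 555
⇒ x* = 8
y-coordinate, sorted with cumulative weight:
  y=2 (D, w=50) cum 50
  y=6 (F, w=20) cum 70
  y=8 (E, w=200) cum 270
  y=9 (B, w=20) cum 290  ← median
  y=11 (A, w=175) cum 465
  y=11 (C, w=90) cum 555
⇒ y* = 9

(8, 9)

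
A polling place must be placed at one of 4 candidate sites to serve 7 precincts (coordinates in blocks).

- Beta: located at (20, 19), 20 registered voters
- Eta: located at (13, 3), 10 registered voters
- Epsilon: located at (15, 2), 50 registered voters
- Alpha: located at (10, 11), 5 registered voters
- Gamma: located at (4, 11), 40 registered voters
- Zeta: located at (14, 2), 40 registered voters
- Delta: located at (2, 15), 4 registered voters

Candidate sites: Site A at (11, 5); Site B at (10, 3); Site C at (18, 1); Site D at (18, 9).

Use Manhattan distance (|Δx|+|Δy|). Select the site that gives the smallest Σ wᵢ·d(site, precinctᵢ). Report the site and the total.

Total weighted distance at each candidate:
  Site A (11, 5): total = 1721
  Site B (10, 3): total = 1730
  Site C (18, 1): total = 2040
  Site D (18, 9): total = 2068
Minimum is at Site A with total 1721 blocks.

Site A, total 1721 blocks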